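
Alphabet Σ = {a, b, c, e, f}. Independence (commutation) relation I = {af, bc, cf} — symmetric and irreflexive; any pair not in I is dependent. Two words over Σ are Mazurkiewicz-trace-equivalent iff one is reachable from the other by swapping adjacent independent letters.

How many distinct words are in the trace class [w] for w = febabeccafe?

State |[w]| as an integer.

#0=f has no predecessor
#1=e depends on [0:f]
#2=b depends on [1:e]
#3=a depends on [2:b]
#4=b depends on [3:a]
#5=e depends on [4:b]
#6=c depends on [5:e]
#7=c depends on [6:c]
#8=a depends on [7:c]
#9=f depends on [5:e]
#10=e depends on [8:a, 9:f]
sources: [0:f]
N(rest) = Σ N(rest − s) over sources s of rest; N(one piece) = 1:
  size 1 → [10]=1
  size 2 → [8,10]=1  [9,10]=1
  size 3 → [7,8,10]=1  [8,9,10]=2
  size 4 → [6,7,8,10]=1  [7,8,9,10]=3
  size 5 → [6,7,8,9,10]=4
  size 6 → [5,6,7,8,9,10]=4
  size 7 → [4,5,6,7,8,9,10]=4
  size 8 → [3,4,5,6,7,8,9,10]=4
  size 9 → [2,3,4,5,6,7,8,9,10]=4
  first=0(f) contributes 4

4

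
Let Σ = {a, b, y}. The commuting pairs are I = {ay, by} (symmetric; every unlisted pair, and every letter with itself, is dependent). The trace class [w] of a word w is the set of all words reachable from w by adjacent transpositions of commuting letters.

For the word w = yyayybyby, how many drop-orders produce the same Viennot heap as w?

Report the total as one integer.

#0=y has no predecessor
#1=y depends on [0:y]
#2=a has no predecessor
#3=y depends on [1:y]
#4=y depends on [3:y]
#5=b depends on [2:a]
#6=y depends on [4:y]
#7=b depends on [5:b]
#8=y depends on [6:y]
sources: [0:y, 2:a]
N(rest) = Σ N(rest − s) over sources s of rest; N(one piece) = 1:
  size 1 → [7]=1  [8]=1
  size 2 → [5,7]=1  [6,8]=1  [7,8]=2
  size 3 → [2,5,7]=1  [4,6,8]=1  [5,7,8]=3  [6,7,8]=3
  size 4 → [2,5,7,8]=4  [3,4,6,8]=1  [4,6,7,8]=4  [5,6,7,8]=6
  size 5 → [1,3,4,6,8]=1  [2,5,6,7,8]=10  [3,4,6,7,8]=5  [4,5,6,7,8]=10
  size 6 → [0,1,3,4,6,8]=1  [1,3,4,6,7,8]=6  [2,4,5,6,7,8]=20  [3,4,5,6,7,8]=15
  size 7 → [0,1,3,4,6,7,8]=7  [1,3,4,5,6,7,8]=21  [2,3,4,5,6,7,8]=35
  first=0(y) contributes 56
  first=2(a) contributes 28
|[w]| = 84

84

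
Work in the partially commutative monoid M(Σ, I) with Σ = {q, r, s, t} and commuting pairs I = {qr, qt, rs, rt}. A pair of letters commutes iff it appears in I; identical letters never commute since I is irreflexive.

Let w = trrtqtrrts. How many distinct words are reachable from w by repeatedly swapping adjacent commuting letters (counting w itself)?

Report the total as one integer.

0(t) covers ∅
1(r) covers ∅
2(r) covers 1:r
3(t) covers 0:t
4(q) covers ∅
5(t) covers 3:t
6(r) covers 2:r
7(r) covers 6:r
8(t) covers 5:t
9(s) covers 4:q, 8:t
floor of heap: 0:t, 1:r, 4:q
completions by unplaced set U, small U first (add the entries for U minus each lowest piece of U):
  |U|=1: {7}:1  {9}:1
  |U|=2: {4,9}:1  {6,7}:1  {7,9}:2  {8,9}:1
  |U|=3: {2,6,7}:1  {4,7,9}:3  {4,8,9}:2  {5,8,9}:1  {6,7,9}:3  {7,8,9}:3
  |U|=4: {1,2,6,7}:1  {2,6,7,9}:4  {3,5,8,9}:1  {4,5,8,9}:3  {4,6,7,9}:6  {4,7,8,9}:8  {5,7,8,9}:4  {6,7,8,9}:6
  |U|=5: {0,3,5,8,9}:1  {1,2,6,7,9}:5  {2,4,6,7,9}:10  {2,6,7,8,9}:10  {3,4,5,8,9}:4  {3,5,7,8,9}:5  {4,5,7,8,9}:15  {4,6,7,8,9}:20  {5,6,7,8,9}:10
  |U|=6: {0,3,4,5,8,9}:5  {0,3,5,7,8,9}:6  {1,2,4,6,7,9}:15  {1,2,6,7,8,9}:15  {2,4,6,7,8,9}:40  {2,5,6,7,8,9}:20  {3,4,5,7,8,9}:24  {3,5,6,7,8,9}:15  {4,5,6,7,8,9}:45
  |U|=7: {0,3,4,5,7,8,9}:35  {0,3,5,6,7,8,9}:21  {1,2,4,6,7,8,9}:70  {1,2,5,6,7,8,9}:35  {2,3,5,6,7,8,9}:35  {2,4,5,6,7,8,9}:105  {3,4,5,6,7,8,9}:84
  |U|=8: {0,2,3,5,6,7,8,9}:56  {0,3,4,5,6,7,8,9}:140  {1,2,3,5,6,7,8,9}:70  {1,2,4,5,6,7,8,9}:210  {2,3,4,5,6,7,8,9}:224
  start at 0(t): 504
  start at 1(r): 420
  start at 4(q): 126
sum over floor = 1050

1050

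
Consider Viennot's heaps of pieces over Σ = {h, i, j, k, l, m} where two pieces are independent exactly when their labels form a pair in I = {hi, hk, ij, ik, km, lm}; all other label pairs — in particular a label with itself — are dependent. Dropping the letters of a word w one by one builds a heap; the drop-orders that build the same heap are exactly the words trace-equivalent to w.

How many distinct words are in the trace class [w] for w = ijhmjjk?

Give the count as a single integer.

3

piece 0:i — minimal
piece 1:j — minimal
piece 2:h rests on {1:j}
piece 3:m rests on {0:i, 2:h}
piece 4:j rests on {3:m}
piece 5:j rests on {4:j}
piece 6:k rests on {5:j}
minimal pieces: {0:i, 1:j}
ways to finish when only these pieces remain (= sum over removing one remaining piece with nothing left below it):
  1 left: {6}→1
  2 left: {5,6}→1
  3 left: {4,5,6}→1
  4 left: {3,4,5,6}→1
  5 left: {0,3,4,5,6}→1  {2,3,4,5,6}→1
  placing 0:i first → 1 extensions
  placing 1:j first → 2 extensions
total linear extensions = 3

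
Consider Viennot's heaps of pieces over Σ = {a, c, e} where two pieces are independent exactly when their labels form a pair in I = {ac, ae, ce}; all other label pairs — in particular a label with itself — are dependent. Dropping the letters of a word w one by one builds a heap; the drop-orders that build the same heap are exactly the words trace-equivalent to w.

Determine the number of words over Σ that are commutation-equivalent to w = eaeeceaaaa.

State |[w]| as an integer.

1260

piece 0:e — minimal
piece 1:a — minimal
piece 2:e rests on {0:e}
piece 3:e rests on {2:e}
piece 4:c — minimal
piece 5:e rests on {3:e}
piece 6:a rests on {1:a}
piece 7:a rests on {6:a}
piece 8:a rests on {7:a}
piece 9:a rests on {8:a}
minimal pieces: {0:e, 1:a, 4:c}
ways to finish when only these pieces remain (= sum over removing one remaining piece with nothing left below it):
  1 left: {4}→1  {5}→1  {9}→1
  2 left: {3,5}→1  {4,5}→2  {4,9}→2  {5,9}→2  {8,9}→1
  3 left: {2,3,5}→1  {3,4,5}→3  {3,5,9}→3  {4,5,9}→6  {4,8,9}→3  {5,8,9}→3  {7,8,9}→1
  4 left: {0,2,3,5}→1  {2,3,4,5}→4  {2,3,5,9}→4  {3,4,5,9}→12  {3,5,8,9}→6  {4,5,8,9}→12  {4,7,8,9}→4  {5,7,8,9}→4  {6,7,8,9}→1
  5 left: {0,2,3,4,5}→5  {0,2,3,5,9}→5  {1,6,7,8,9}→1  {2,3,4,5,9}→20  {2,3,5,8,9}→10  {3,4,5,8,9}→30  {3,5,7,8,9}→10  {4,5,7,8,9}→20  {4,6,7,8,9}→5  {5,6,7,8,9}→5
  6 left: {0,2,3,4,5,9}→30  {0,2,3,5,8,9}→15  {1,4,6,7,8,9}→6  {1,5,6,7,8,9}→6  {2,3,4,5,8,9}→60  {2,3,5,7,8,9}→20  {3,4,5,7,8,9}→60  {3,5,6,7,8,9}→15  {4,5,6,7,8,9}→30
  7 left: {0,2,3,4,5,8,9}→105  {0,2,3,5,7,8,9}→35  {1,3,5,6,7,8,9}→21  {1,4,5,6,7,8,9}→42  {2,3,4,5,7,8,9}→140  {2,3,5,6,7,8,9}→35  {3,4,5,6,7,8,9}→105
  8 left: {0,2,3,4,5,7,8,9}→280  {0,2,3,5,6,7,8,9}→70  {1,2,3,5,6,7,8,9}→56  {1,3,4,5,6,7,8,9}→168  {2,3,4,5,6,7,8,9}→280
  placing 0:e first → 504 extensions
  placing 1:a first → 630 extensions
  placing 4:c first → 126 extensions
total linear extensions = 1260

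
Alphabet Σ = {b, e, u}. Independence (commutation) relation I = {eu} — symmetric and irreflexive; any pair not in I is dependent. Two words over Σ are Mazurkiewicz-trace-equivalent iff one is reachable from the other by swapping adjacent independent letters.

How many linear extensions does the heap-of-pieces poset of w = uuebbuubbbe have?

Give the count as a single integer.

drop 0:u onto floor
drop 1:u onto {0:u}
drop 2:e onto floor
drop 3:b onto {1:u, 2:e}
drop 4:b onto {3:b}
drop 5:u onto {4:b}
drop 6:u onto {5:u}
drop 7:b onto {6:u}
drop 8:b onto {7:b}
drop 9:b onto {8:b}
drop 10:e onto {9:b}
ground layer = {0:u, 2:e}
drop-orders for the pieces not yet dropped (sum over which currently-grounded one goes next):
  1 to go: {10} 1
  2 to go: {9,10} 1
  3 to go: {8,9,10} 1
  4 to go: {7,8,9,10} 1
  5 to go: {6,7,8,9,10} 1
  6 to go: {5,6,7,8,9,10} 1
  7 to go: {4,5,6,7,8,9,10} 1
  8 to go: {3,4,5,6,7,8,9,10} 1
  9 to go: {1,3,4,5,6,7,8,9,10} 1  {2,3,4,5,6,7,8,9,10} 1
  if 0:u drops first: 2 orders
  if 2:e drops first: 1 orders
heap linearizations: 3

3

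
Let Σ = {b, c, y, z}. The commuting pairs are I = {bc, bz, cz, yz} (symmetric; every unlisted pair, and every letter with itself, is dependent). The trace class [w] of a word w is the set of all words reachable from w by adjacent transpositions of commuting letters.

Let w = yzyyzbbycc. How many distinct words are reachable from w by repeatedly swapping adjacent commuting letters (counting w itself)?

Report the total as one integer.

45

0(y) covers ∅
1(z) covers ∅
2(y) covers 0:y
3(y) covers 2:y
4(z) covers 1:z
5(b) covers 3:y
6(b) covers 5:b
7(y) covers 6:b
8(c) covers 7:y
9(c) covers 8:c
floor of heap: 0:y, 1:z
completions by unplaced set U, small U first (add the entries for U minus each lowest piece of U):
  |U|=1: {4}:1  {9}:1
  |U|=2: {1,4}:1  {4,9}:2  {8,9}:1
  |U|=3: {1,4,9}:3  {4,8,9}:3  {7,8,9}:1
  |U|=4: {1,4,8,9}:6  {4,7,8,9}:4  {6,7,8,9}:1
  |U|=5: {1,4,7,8,9}:10  {4,6,7,8,9}:5  {5,6,7,8,9}:1
  |U|=6: {1,4,6,7,8,9}:15  {3,5,6,7,8,9}:1  {4,5,6,7,8,9}:6
  |U|=7: {1,4,5,6,7,8,9}:21  {2,3,5,6,7,8,9}:1  {3,4,5,6,7,8,9}:7
  |U|=8: {0,2,3,5,6,7,8,9}:1  {1,3,4,5,6,7,8,9}:28  {2,3,4,5,6,7,8,9}:8
  start at 0(y): 36
  start at 1(z): 9
sum over floor = 45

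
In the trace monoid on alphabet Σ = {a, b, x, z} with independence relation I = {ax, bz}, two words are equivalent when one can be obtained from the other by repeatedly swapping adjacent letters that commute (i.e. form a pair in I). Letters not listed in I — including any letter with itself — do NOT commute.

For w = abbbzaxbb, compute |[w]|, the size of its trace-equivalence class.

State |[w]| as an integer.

0(a) covers ∅
1(b) covers 0:a
2(b) covers 1:b
3(b) covers 2:b
4(z) covers 0:a
5(a) covers 3:b, 4:z
6(x) covers 3:b, 4:z
7(b) covers 5:a, 6:x
8(b) covers 7:b
floor of heap: 0:a
completions by unplaced set U, small U first (add the entries for U minus each lowest piece of U):
  |U|=1: {8}:1
  |U|=2: {7,8}:1
  |U|=3: {5,7,8}:1  {6,7,8}:1
  |U|=4: {5,6,7,8}:2
  |U|=5: {3,5,6,7,8}:2  {4,5,6,7,8}:2
  |U|=6: {2,3,5,6,7,8}:2  {3,4,5,6,7,8}:4
  |U|=7: {1,2,3,5,6,7,8}:2  {2,3,4,5,6,7,8}:6
  start at 0(a): 8

8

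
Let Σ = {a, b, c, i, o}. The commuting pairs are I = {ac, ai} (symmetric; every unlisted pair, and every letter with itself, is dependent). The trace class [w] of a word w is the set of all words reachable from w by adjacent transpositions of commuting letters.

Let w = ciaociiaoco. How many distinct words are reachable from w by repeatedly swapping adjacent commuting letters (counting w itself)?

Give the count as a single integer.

12

0(c) covers ∅
1(i) covers 0:c
2(a) covers ∅
3(o) covers 1:i, 2:a
4(c) covers 3:o
5(i) covers 4:c
6(i) covers 5:i
7(a) covers 3:o
8(o) covers 6:i, 7:a
9(c) covers 8:o
10(o) covers 9:c
floor of heap: 0:c, 2:a
completions by unplaced set U, small U first (add the entries for U minus each lowest piece of U):
  |U|=1: {10}:1
  |U|=2: {9,10}:1
  |U|=3: {8,9,10}:1
  |U|=4: {6,8,9,10}:1  {7,8,9,10}:1
  |U|=5: {5,6,8,9,10}:1  {6,7,8,9,10}:2
  |U|=6: {4,5,6,8,9,10}:1  {5,6,7,8,9,10}:3
  |U|=7: {4,5,6,7,8,9,10}:4
  |U|=8: {3,4,5,6,7,8,9,10}:4
  |U|=9: {1,3,4,5,6,7,8,9,10}:4  {2,3,4,5,6,7,8,9,10}:4
  start at 0(c): 8
  start at 2(a): 4
sum over floor = 12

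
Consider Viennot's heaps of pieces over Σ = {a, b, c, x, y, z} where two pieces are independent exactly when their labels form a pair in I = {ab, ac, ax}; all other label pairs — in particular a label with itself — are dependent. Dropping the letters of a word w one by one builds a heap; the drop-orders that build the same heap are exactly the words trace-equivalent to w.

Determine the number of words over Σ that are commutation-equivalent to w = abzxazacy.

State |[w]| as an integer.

#0=a has no predecessor
#1=b has no predecessor
#2=z depends on [0:a, 1:b]
#3=x depends on [2:z]
#4=a depends on [2:z]
#5=z depends on [3:x, 4:a]
#6=a depends on [5:z]
#7=c depends on [5:z]
#8=y depends on [6:a, 7:c]
sources: [0:a, 1:b]
N(rest) = Σ N(rest − s) over sources s of rest; N(one piece) = 1:
  size 1 → [8]=1
  size 2 → [6,8]=1  [7,8]=1
  size 3 → [6,7,8]=2
  size 4 → [5,6,7,8]=2
  size 5 → [3,5,6,7,8]=2  [4,5,6,7,8]=2
  size 6 → [3,4,5,6,7,8]=4
  size 7 → [2,3,4,5,6,7,8]=4
  first=0(a) contributes 4
  first=1(b) contributes 4
|[w]| = 8

8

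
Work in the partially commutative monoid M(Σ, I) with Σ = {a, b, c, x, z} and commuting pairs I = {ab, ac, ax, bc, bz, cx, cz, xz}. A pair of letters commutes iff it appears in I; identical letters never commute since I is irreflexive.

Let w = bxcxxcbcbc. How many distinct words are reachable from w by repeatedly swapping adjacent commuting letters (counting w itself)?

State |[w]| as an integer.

210

#0=b has no predecessor
#1=x depends on [0:b]
#2=c has no predecessor
#3=x depends on [1:x]
#4=x depends on [3:x]
#5=c depends on [2:c]
#6=b depends on [4:x]
#7=c depends on [5:c]
#8=b depends on [6:b]
#9=c depends on [7:c]
sources: [0:b, 2:c]
N(rest) = Σ N(rest − s) over sources s of rest; N(one piece) = 1:
  size 1 → [8]=1  [9]=1
  size 2 → [6,8]=1  [7,9]=1  [8,9]=2
  size 3 → [4,6,8]=1  [5,7,9]=1  [6,8,9]=3  [7,8,9]=3
  size 4 → [2,5,7,9]=1  [3,4,6,8]=1  [4,6,8,9]=4  [5,7,8,9]=4  [6,7,8,9]=6
  size 5 → [1,3,4,6,8]=1  [2,5,7,8,9]=5  [3,4,6,8,9]=5  [4,6,7,8,9]=10  [5,6,7,8,9]=10
  size 6 → [0,1,3,4,6,8]=1  [1,3,4,6,8,9]=6  [2,5,6,7,8,9]=15  [3,4,6,7,8,9]=15  [4,5,6,7,8,9]=20
  size 7 → [0,1,3,4,6,8,9]=7  [1,3,4,6,7,8,9]=21  [2,4,5,6,7,8,9]=35  [3,4,5,6,7,8,9]=35
  size 8 → [0,1,3,4,6,7,8,9]=28  [1,3,4,5,6,7,8,9]=56  [2,3,4,5,6,7,8,9]=70
  first=0(b) contributes 126
  first=2(c) contributes 84
|[w]| = 210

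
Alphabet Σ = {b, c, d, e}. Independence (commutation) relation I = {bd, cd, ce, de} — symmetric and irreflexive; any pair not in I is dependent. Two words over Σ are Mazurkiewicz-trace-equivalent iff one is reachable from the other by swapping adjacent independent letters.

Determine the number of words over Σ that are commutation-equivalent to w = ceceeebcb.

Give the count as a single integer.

15

0(c) covers ∅
1(e) covers ∅
2(c) covers 0:c
3(e) covers 1:e
4(e) covers 3:e
5(e) covers 4:e
6(b) covers 2:c, 5:e
7(c) covers 6:b
8(b) covers 7:c
floor of heap: 0:c, 1:e
completions by unplaced set U, small U first (add the entries for U minus each lowest piece of U):
  |U|=1: {8}:1
  |U|=2: {7,8}:1
  |U|=3: {6,7,8}:1
  |U|=4: {2,6,7,8}:1  {5,6,7,8}:1
  |U|=5: {0,2,6,7,8}:1  {2,5,6,7,8}:2  {4,5,6,7,8}:1
  |U|=6: {0,2,5,6,7,8}:3  {2,4,5,6,7,8}:3  {3,4,5,6,7,8}:1
  |U|=7: {0,2,4,5,6,7,8}:6  {1,3,4,5,6,7,8}:1  {2,3,4,5,6,7,8}:4
  start at 0(c): 5
  start at 1(e): 10
sum over floor = 15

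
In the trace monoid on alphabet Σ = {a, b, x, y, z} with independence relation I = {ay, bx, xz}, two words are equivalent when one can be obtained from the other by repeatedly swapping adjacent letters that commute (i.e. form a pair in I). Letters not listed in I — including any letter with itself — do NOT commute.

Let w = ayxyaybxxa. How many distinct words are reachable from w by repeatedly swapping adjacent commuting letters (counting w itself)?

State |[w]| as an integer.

0(a) covers ∅
1(y) covers ∅
2(x) covers 0:a, 1:y
3(y) covers 2:x
4(a) covers 2:x
5(y) covers 3:y
6(b) covers 4:a, 5:y
7(x) covers 4:a, 5:y
8(x) covers 7:x
9(a) covers 6:b, 8:x
floor of heap: 0:a, 1:y
completions by unplaced set U, small U first (add the entries for U minus each lowest piece of U):
  |U|=1: {9}:1
  |U|=2: {6,9}:1  {8,9}:1
  |U|=3: {6,8,9}:2  {7,8,9}:1
  |U|=4: {6,7,8,9}:3
  |U|=5: {4,6,7,8,9}:3  {5,6,7,8,9}:3
  |U|=6: {3,5,6,7,8,9}:3  {4,5,6,7,8,9}:6
  |U|=7: {3,4,5,6,7,8,9}:9
  |U|=8: {2,3,4,5,6,7,8,9}:9
  start at 0(a): 9
  start at 1(y): 9
sum over floor = 18

18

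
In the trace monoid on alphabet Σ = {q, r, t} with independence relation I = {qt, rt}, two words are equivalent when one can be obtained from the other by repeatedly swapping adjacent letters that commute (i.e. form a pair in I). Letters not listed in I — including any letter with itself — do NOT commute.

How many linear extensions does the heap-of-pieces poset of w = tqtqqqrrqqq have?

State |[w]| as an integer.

piece 0:t — minimal
piece 1:q — minimal
piece 2:t rests on {0:t}
piece 3:q rests on {1:q}
piece 4:q rests on {3:q}
piece 5:q rests on {4:q}
piece 6:r rests on {5:q}
piece 7:r rests on {6:r}
piece 8:q rests on {7:r}
piece 9:q rests on {8:q}
piece 10:q rests on {9:q}
minimal pieces: {0:t, 1:q}
ways to finish when only these pieces remain (= sum over removing one remaining piece with nothing left below it):
  1 left: {2}→1  {10}→1
  2 left: {0,2}→1  {2,10}→2  {9,10}→1
  3 left: {0,2,10}→3  {2,9,10}→3  {8,9,10}→1
  4 left: {0,2,9,10}→6  {2,8,9,10}→4  {7,8,9,10}→1
  5 left: {0,2,8,9,10}→10  {2,7,8,9,10}→5  {6,7,8,9,10}→1
  6 left: {0,2,7,8,9,10}→15  {2,6,7,8,9,10}→6  {5,6,7,8,9,10}→1
  7 left: {0,2,6,7,8,9,10}→21  {2,5,6,7,8,9,10}→7  {4,5,6,7,8,9,10}→1
  8 left: {0,2,5,6,7,8,9,10}→28  {2,4,5,6,7,8,9,10}→8  {3,4,5,6,7,8,9,10}→1
  9 left: {0,2,4,5,6,7,8,9,10}→36  {1,3,4,5,6,7,8,9,10}→1  {2,3,4,5,6,7,8,9,10}→9
  placing 0:t first → 10 extensions
  placing 1:q first → 45 extensions
total linear extensions = 55

55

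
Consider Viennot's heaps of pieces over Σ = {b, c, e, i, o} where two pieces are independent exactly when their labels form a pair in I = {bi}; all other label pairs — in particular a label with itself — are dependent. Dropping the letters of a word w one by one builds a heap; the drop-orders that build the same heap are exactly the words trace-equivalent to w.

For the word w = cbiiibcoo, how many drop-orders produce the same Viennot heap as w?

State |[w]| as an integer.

#0=c has no predecessor
#1=b depends on [0:c]
#2=i depends on [0:c]
#3=i depends on [2:i]
#4=i depends on [3:i]
#5=b depends on [1:b]
#6=c depends on [4:i, 5:b]
#7=o depends on [6:c]
#8=o depends on [7:o]
sources: [0:c]
N(rest) = Σ N(rest − s) over sources s of rest; N(one piece) = 1:
  size 1 → [8]=1
  size 2 → [7,8]=1
  size 3 → [6,7,8]=1
  size 4 → [4,6,7,8]=1  [5,6,7,8]=1
  size 5 → [1,5,6,7,8]=1  [3,4,6,7,8]=1  [4,5,6,7,8]=2
  size 6 → [1,4,5,6,7,8]=3  [2,3,4,6,7,8]=1  [3,4,5,6,7,8]=3
  size 7 → [1,3,4,5,6,7,8]=6  [2,3,4,5,6,7,8]=4
  first=0(c) contributes 10

10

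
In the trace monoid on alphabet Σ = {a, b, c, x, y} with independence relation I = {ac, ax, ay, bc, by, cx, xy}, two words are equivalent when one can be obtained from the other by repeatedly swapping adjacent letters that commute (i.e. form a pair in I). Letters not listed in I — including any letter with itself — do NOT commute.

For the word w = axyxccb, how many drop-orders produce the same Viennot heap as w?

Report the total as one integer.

105

piece 0:a — minimal
piece 1:x — minimal
piece 2:y — minimal
piece 3:x rests on {1:x}
piece 4:c rests on {2:y}
piece 5:c rests on {4:c}
piece 6:b rests on {0:a, 3:x}
minimal pieces: {0:a, 1:x, 2:y}
ways to finish when only these pieces remain (= sum over removing one remaining piece with nothing left below it):
  1 left: {5}→1  {6}→1
  2 left: {0,6}→1  {3,6}→1  {4,5}→1  {5,6}→2
  3 left: {0,3,6}→2  {0,5,6}→3  {1,3,6}→1  {2,4,5}→1  {3,5,6}→3  {4,5,6}→3
  4 left: {0,1,3,6}→3  {0,3,5,6}→8  {0,4,5,6}→6  {1,3,5,6}→4  {2,4,5,6}→4  {3,4,5,6}→6
  5 left: {0,1,3,5,6}→15  {0,2,4,5,6}→10  {0,3,4,5,6}→20  {1,3,4,5,6}→10  {2,3,4,5,6}→10
  placing 0:a first → 20 extensions
  placing 1:x first → 40 extensions
  placing 2:y first → 45 extensions
total linear extensions = 105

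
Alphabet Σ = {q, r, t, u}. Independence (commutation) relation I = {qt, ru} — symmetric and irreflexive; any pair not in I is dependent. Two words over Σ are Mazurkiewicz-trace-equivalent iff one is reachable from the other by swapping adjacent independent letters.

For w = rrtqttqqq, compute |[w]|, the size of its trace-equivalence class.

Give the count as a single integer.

0(r) covers ∅
1(r) covers 0:r
2(t) covers 1:r
3(q) covers 1:r
4(t) covers 2:t
5(t) covers 4:t
6(q) covers 3:q
7(q) covers 6:q
8(q) covers 7:q
floor of heap: 0:r
completions by unplaced set U, small U first (add the entries for U minus each lowest piece of U):
  |U|=1: {5}:1  {8}:1
  |U|=2: {4,5}:1  {5,8}:2  {7,8}:1
  |U|=3: {2,4,5}:1  {4,5,8}:3  {5,7,8}:3  {6,7,8}:1
  |U|=4: {2,4,5,8}:4  {3,6,7,8}:1  {4,5,7,8}:6  {5,6,7,8}:4
  |U|=5: {2,4,5,7,8}:10  {3,5,6,7,8}:5  {4,5,6,7,8}:10
  |U|=6: {2,4,5,6,7,8}:20  {3,4,5,6,7,8}:15
  |U|=7: {2,3,4,5,6,7,8}:35
  start at 0(r): 35

35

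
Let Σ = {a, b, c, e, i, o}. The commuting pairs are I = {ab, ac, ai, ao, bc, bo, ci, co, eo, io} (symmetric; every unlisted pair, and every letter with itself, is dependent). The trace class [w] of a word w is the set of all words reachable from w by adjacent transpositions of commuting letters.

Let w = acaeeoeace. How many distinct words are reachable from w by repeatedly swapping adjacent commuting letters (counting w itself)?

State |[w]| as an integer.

drop 0:a onto floor
drop 1:c onto floor
drop 2:a onto {0:a}
drop 3:e onto {1:c, 2:a}
drop 4:e onto {3:e}
drop 5:o onto floor
drop 6:e onto {4:e}
drop 7:a onto {6:e}
drop 8:c onto {6:e}
drop 9:e onto {7:a, 8:c}
ground layer = {0:a, 1:c, 5:o}
drop-orders for the pieces not yet dropped (sum over which currently-grounded one goes next):
  1 to go: {5} 1  {9} 1
  2 to go: {5,9} 2  {7,9} 1  {8,9} 1
  3 to go: {5,7,9} 3  {5,8,9} 3  {7,8,9} 2
  4 to go: {5,7,8,9} 8  {6,7,8,9} 2
  5 to go: {4,6,7,8,9} 2  {5,6,7,8,9} 10
  6 to go: {3,4,6,7,8,9} 2  {4,5,6,7,8,9} 12
  7 to go: {1,3,4,6,7,8,9} 2  {2,3,4,6,7,8,9} 2  {3,4,5,6,7,8,9} 14
  8 to go: {0,2,3,4,6,7,8,9} 2  {1,2,3,4,6,7,8,9} 4  {1,3,4,5,6,7,8,9} 16  {2,3,4,5,6,7,8,9} 16
  if 0:a drops first: 36 orders
  if 1:c drops first: 18 orders
  if 5:o drops first: 6 orders
heap linearizations: 60

60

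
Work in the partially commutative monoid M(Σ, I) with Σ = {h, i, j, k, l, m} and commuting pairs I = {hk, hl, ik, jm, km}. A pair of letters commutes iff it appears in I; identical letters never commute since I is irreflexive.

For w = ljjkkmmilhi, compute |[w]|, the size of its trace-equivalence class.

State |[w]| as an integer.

84

#0=l has no predecessor
#1=j depends on [0:l]
#2=j depends on [1:j]
#3=k depends on [2:j]
#4=k depends on [3:k]
#5=m depends on [0:l]
#6=m depends on [5:m]
#7=i depends on [2:j, 6:m]
#8=l depends on [4:k, 7:i]
#9=h depends on [7:i]
#10=i depends on [8:l, 9:h]
sources: [0:l]
N(rest) = Σ N(rest − s) over sources s of rest; N(one piece) = 1:
  size 1 → [10]=1
  size 2 → [8,10]=1  [9,10]=1
  size 3 → [4,8,10]=1  [8,9,10]=2
  size 4 → [3,4,8,10]=1  [4,8,9,10]=3  [7,8,9,10]=2
  size 5 → [3,4,8,9,10]=4  [4,7,8,9,10]=5  [6,7,8,9,10]=2
  size 6 → [3,4,7,8,9,10]=9  [4,6,7,8,9,10]=7  [5,6,7,8,9,10]=2
  size 7 → [2,3,4,7,8,9,10]=9  [3,4,6,7,8,9,10]=16  [4,5,6,7,8,9,10]=9
  size 8 → [1,2,3,4,7,8,9,10]=9  [2,3,4,6,7,8,9,10]=25  [3,4,5,6,7,8,9,10]=25
  size 9 → [1,2,3,4,6,7,8,9,10]=34  [2,3,4,5,6,7,8,9,10]=50
  first=0(l) contributes 84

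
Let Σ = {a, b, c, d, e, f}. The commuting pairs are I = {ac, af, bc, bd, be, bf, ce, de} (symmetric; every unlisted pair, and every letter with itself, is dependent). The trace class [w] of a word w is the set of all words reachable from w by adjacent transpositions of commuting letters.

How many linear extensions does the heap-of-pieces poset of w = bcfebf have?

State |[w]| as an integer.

drop 0:b onto floor
drop 1:c onto floor
drop 2:f onto {1:c}
drop 3:e onto {2:f}
drop 4:b onto {0:b}
drop 5:f onto {3:e}
ground layer = {0:b, 1:c}
drop-orders for the pieces not yet dropped (sum over which currently-grounded one goes next):
  1 to go: {4} 1  {5} 1
  2 to go: {0,4} 1  {3,5} 1  {4,5} 2
  3 to go: {0,4,5} 3  {2,3,5} 1  {3,4,5} 3
  4 to go: {0,3,4,5} 6  {1,2,3,5} 1  {2,3,4,5} 4
  if 0:b drops first: 5 orders
  if 1:c drops first: 10 orders
heap linearizations: 15

15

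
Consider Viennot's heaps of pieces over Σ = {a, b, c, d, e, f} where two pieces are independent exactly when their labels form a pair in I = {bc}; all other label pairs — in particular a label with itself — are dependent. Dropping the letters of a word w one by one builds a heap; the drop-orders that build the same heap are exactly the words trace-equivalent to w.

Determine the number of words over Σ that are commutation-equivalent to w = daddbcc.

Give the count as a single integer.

3

drop 0:d onto floor
drop 1:a onto {0:d}
drop 2:d onto {1:a}
drop 3:d onto {2:d}
drop 4:b onto {3:d}
drop 5:c onto {3:d}
drop 6:c onto {5:c}
ground layer = {0:d}
drop-orders for the pieces not yet dropped (sum over which currently-grounded one goes next):
  1 to go: {4} 1  {6} 1
  2 to go: {4,6} 2  {5,6} 1
  3 to go: {4,5,6} 3
  4 to go: {3,4,5,6} 3
  5 to go: {2,3,4,5,6} 3
  if 0:d drops first: 3 orders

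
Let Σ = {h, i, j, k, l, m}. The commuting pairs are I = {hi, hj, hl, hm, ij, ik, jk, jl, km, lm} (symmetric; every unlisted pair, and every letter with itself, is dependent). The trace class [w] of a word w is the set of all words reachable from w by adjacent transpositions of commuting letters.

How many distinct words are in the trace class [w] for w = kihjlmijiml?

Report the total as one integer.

0(k) covers ∅
1(i) covers ∅
2(h) covers 0:k
3(j) covers ∅
4(l) covers 0:k, 1:i
5(m) covers 1:i, 3:j
6(i) covers 4:l, 5:m
7(j) covers 5:m
8(i) covers 6:i
9(m) covers 7:j, 8:i
10(l) covers 8:i
floor of heap: 0:k, 1:i, 3:j
completions by unplaced set U, small U first (add the entries for U minus each lowest piece of U):
  |U|=1: {2}:1  {9}:1  {10}:1
  |U|=2: {2,9}:2  {2,10}:2  {7,9}:1  {9,10}:2
  |U|=3: {2,7,9}:3  {2,9,10}:6  {7,9,10}:3  {8,9,10}:2
  |U|=4: {2,7,9,10}:12  {2,8,9,10}:8  {6,8,9,10}:2  {7,8,9,10}:5
  |U|=5: {2,6,8,9,10}:10  {2,7,8,9,10}:25  {4,6,8,9,10}:2  {6,7,8,9,10}:7
  |U|=6: {2,4,6,8,9,10}:12  {2,6,7,8,9,10}:42  {4,6,7,8,9,10}:9  {5,6,7,8,9,10}:7
  |U|=7: {0,2,4,6,8,9,10}:12  {2,4,6,7,8,9,10}:63  {2,5,6,7,8,9,10}:49  {3,5,6,7,8,9,10}:7  {4,5,6,7,8,9,10}:16
  |U|=8: {0,2,4,6,7,8,9,10}:75  {1,4,5,6,7,8,9,10}:16  {2,3,5,6,7,8,9,10}:56  {2,4,5,6,7,8,9,10}:128  {3,4,5,6,7,8,9,10}:23
  |U|=9: {0,2,4,5,6,7,8,9,10}:203  {1,2,4,5,6,7,8,9,10}:144  {1,3,4,5,6,7,8,9,10}:39  {2,3,4,5,6,7,8,9,10}:207
  start at 0(k): 390
  start at 1(i): 410
  start at 3(j): 347
sum over floor = 1147

1147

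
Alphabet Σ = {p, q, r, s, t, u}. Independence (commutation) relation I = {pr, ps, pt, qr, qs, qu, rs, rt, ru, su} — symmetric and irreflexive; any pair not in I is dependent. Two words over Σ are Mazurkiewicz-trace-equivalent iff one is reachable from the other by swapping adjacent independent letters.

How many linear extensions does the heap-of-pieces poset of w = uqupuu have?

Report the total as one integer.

#0=u has no predecessor
#1=q has no predecessor
#2=u depends on [0:u]
#3=p depends on [1:q, 2:u]
#4=u depends on [3:p]
#5=u depends on [4:u]
sources: [0:u, 1:q]
N(rest) = Σ N(rest − s) over sources s of rest; N(one piece) = 1:
  size 1 → [5]=1
  size 2 → [4,5]=1
  size 3 → [3,4,5]=1
  size 4 → [1,3,4,5]=1  [2,3,4,5]=1
  first=0(u) contributes 2
  first=1(q) contributes 1
|[w]| = 3

3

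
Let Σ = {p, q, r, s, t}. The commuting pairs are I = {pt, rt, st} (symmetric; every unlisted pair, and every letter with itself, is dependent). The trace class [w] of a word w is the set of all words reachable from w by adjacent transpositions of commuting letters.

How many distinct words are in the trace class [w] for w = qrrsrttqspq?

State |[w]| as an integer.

piece 0:q — minimal
piece 1:r rests on {0:q}
piece 2:r rests on {1:r}
piece 3:s rests on {2:r}
piece 4:r rests on {3:s}
piece 5:t rests on {0:q}
piece 6:t rests on {5:t}
piece 7:q rests on {4:r, 6:t}
piece 8:s rests on {7:q}
piece 9:p rests on {8:s}
piece 10:q rests on {9:p}
minimal pieces: {0:q}
ways to finish when only these pieces remain (= sum over removing one remaining piece with nothing left below it):
  1 left: {10}→1
  2 left: {9,10}→1
  3 left: {8,9,10}→1
  4 left: {7,8,9,10}→1
  5 left: {4,7,8,9,10}→1  {6,7,8,9,10}→1
  6 left: {3,4,7,8,9,10}→1  {4,6,7,8,9,10}→2  {5,6,7,8,9,10}→1
  7 left: {2,3,4,7,8,9,10}→1  {3,4,6,7,8,9,10}→3  {4,5,6,7,8,9,10}→3
  8 left: {1,2,3,4,7,8,9,10}→1  {2,3,4,6,7,8,9,10}→4  {3,4,5,6,7,8,9,10}→6
  9 left: {1,2,3,4,6,7,8,9,10}→5  {2,3,4,5,6,7,8,9,10}→10
  placing 0:q first → 15 extensions

15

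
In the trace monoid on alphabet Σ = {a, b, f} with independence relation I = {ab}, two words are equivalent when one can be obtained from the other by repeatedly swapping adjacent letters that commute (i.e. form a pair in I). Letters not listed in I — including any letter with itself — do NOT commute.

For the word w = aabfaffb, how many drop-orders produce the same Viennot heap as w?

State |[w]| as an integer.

drop 0:a onto floor
drop 1:a onto {0:a}
drop 2:b onto floor
drop 3:f onto {1:a, 2:b}
drop 4:a onto {3:f}
drop 5:f onto {4:a}
drop 6:f onto {5:f}
drop 7:b onto {6:f}
ground layer = {0:a, 2:b}
drop-orders for the pieces not yet dropped (sum over which currently-grounded one goes next):
  1 to go: {7} 1
  2 to go: {6,7} 1
  3 to go: {5,6,7} 1
  4 to go: {4,5,6,7} 1
  5 to go: {3,4,5,6,7} 1
  6 to go: {1,3,4,5,6,7} 1  {2,3,4,5,6,7} 1
  if 0:a drops first: 2 orders
  if 2:b drops first: 1 orders
heap linearizations: 3

3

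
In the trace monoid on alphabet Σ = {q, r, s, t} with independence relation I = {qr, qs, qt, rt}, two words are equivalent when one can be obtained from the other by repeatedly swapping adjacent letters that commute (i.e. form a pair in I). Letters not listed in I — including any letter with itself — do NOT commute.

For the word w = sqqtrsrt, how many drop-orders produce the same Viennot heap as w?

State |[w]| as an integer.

112

0(s) covers ∅
1(q) covers ∅
2(q) covers 1:q
3(t) covers 0:s
4(r) covers 0:s
5(s) covers 3:t, 4:r
6(r) covers 5:s
7(t) covers 5:s
floor of heap: 0:s, 1:q
completions by unplaced set U, small U first (add the entries for U minus each lowest piece of U):
  |U|=1: {2}:1  {6}:1  {7}:1
  |U|=2: {1,2}:1  {2,6}:2  {2,7}:2  {6,7}:2
  |U|=3: {1,2,6}:3  {1,2,7}:3  {2,6,7}:6  {5,6,7}:2
  |U|=4: {1,2,6,7}:12  {2,5,6,7}:8  {3,5,6,7}:2  {4,5,6,7}:2
  |U|=5: {1,2,5,6,7}:20  {2,3,5,6,7}:10  {2,4,5,6,7}:10  {3,4,5,6,7}:4
  |U|=6: {0,3,4,5,6,7}:4  {1,2,3,5,6,7}:30  {1,2,4,5,6,7}:30  {2,3,4,5,6,7}:24
  start at 0(s): 84
  start at 1(q): 28
sum over floor = 112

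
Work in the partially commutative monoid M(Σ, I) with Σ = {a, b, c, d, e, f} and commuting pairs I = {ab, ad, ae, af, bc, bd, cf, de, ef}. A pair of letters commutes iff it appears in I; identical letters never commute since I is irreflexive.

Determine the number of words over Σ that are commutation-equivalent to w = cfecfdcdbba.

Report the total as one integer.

372

#0=c has no predecessor
#1=f has no predecessor
#2=e depends on [0:c]
#3=c depends on [2:e]
#4=f depends on [1:f]
#5=d depends on [3:c, 4:f]
#6=c depends on [5:d]
#7=d depends on [6:c]
#8=b depends on [2:e, 4:f]
#9=b depends on [8:b]
#10=a depends on [6:c]
sources: [0:c, 1:f]
N(rest) = Σ N(rest − s) over sources s of rest; N(one piece) = 1:
  size 1 → [7]=1  [9]=1  [10]=1
  size 2 → [7,9]=2  [7,10]=2  [8,9]=1  [9,10]=2
  size 3 → [6,7,10]=2  [7,8,9]=3  [7,9,10]=6  [8,9,10]=3
  size 4 → [5,6,7,10]=2  [6,7,9,10]=8  [7,8,9,10]=12
  size 5 → [3,5,6,7,10]=2  [5,6,7,9,10]=10  [6,7,8,9,10]=20
  size 6 → [3,5,6,7,9,10]=12  [5,6,7,8,9,10]=30
  size 7 → [3,5,6,7,8,9,10]=42  [4,5,6,7,8,9,10]=30
  size 8 → [1,4,5,6,7,8,9,10]=30  [2,3,5,6,7,8,9,10]=42  [3,4,5,6,7,8,9,10]=72
  size 9 → [0,2,3,5,6,7,8,9,10]=42  [1,3,4,5,6,7,8,9,10]=102  [2,3,4,5,6,7,8,9,10]=114
  first=0(c) contributes 216
  first=1(f) contributes 156
|[w]| = 372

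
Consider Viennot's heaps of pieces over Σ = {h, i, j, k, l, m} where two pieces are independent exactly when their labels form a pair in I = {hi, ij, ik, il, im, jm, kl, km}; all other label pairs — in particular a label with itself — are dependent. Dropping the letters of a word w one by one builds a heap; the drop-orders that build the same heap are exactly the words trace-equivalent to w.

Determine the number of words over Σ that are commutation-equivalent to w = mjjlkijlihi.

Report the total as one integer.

1155

piece 0:m — minimal
piece 1:j — minimal
piece 2:j rests on {1:j}
piece 3:l rests on {0:m, 2:j}
piece 4:k rests on {2:j}
piece 5:i — minimal
piece 6:j rests on {3:l, 4:k}
piece 7:l rests on {6:j}
piece 8:i rests on {5:i}
piece 9:h rests on {7:l}
piece 10:i rests on {8:i}
minimal pieces: {0:m, 1:j, 5:i}
ways to finish when only these pieces remain (= sum over removing one remaining piece with nothing left below it):
  1 left: {9}→1  {10}→1
  2 left: {7,9}→1  {8,10}→1  {9,10}→2
  3 left: {5,8,10}→1  {6,7,9}→1  {7,9,10}→3  {8,9,10}→3
  4 left: {3,6,7,9}→1  {4,6,7,9}→1  {5,8,9,10}→4  {6,7,9,10}→4  {7,8,9,10}→6
  5 left: {0,3,6,7,9}→1  {3,4,6,7,9}→2  {3,6,7,9,10}→5  {4,6,7,9,10}→5  {5,7,8,9,10}→10  {6,7,8,9,10}→10
  6 left: {0,3,4,6,7,9}→3  {0,3,6,7,9,10}→6  {2,3,4,6,7,9}→2  {3,4,6,7,9,10}→12  {3,6,7,8,9,10}→15  {4,6,7,8,9,10}→15  {5,6,7,8,9,10}→20
  7 left: {0,2,3,4,6,7,9}→5  {0,3,4,6,7,9,10}→21  {0,3,6,7,8,9,10}→21  {1,2,3,4,6,7,9}→2  {2,3,4,6,7,9,10}→14  {3,4,6,7,8,9,10}→42  {3,5,6,7,8,9,10}→35  {4,5,6,7,8,9,10}→35
  8 left: {0,1,2,3,4,6,7,9}→7  {0,2,3,4,6,7,9,10}→40  {0,3,4,6,7,8,9,10}→84  {0,3,5,6,7,8,9,10}→56  {1,2,3,4,6,7,9,10}→16  {2,3,4,6,7,8,9,10}→56  {3,4,5,6,7,8,9,10}→112
  9 left: {0,1,2,3,4,6,7,9,10}→63  {0,2,3,4,6,7,8,9,10}→180  {0,3,4,5,6,7,8,9,10}→252  {1,2,3,4,6,7,8,9,10}→72  {2,3,4,5,6,7,8,9,10}→168
  placing 0:m first → 240 extensions
  placing 1:j first → 600 extensions
  placing 5:i first → 315 extensions
total linear extensions = 1155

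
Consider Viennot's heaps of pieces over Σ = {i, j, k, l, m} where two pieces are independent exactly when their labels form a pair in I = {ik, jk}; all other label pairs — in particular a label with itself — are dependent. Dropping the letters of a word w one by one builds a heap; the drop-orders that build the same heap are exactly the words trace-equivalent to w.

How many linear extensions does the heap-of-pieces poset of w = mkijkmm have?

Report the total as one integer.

0(m) covers ∅
1(k) covers 0:m
2(i) covers 0:m
3(j) covers 2:i
4(k) covers 1:k
5(m) covers 3:j, 4:k
6(m) covers 5:m
floor of heap: 0:m
completions by unplaced set U, small U first (add the entries for U minus each lowest piece of U):
  |U|=1: {6}:1
  |U|=2: {5,6}:1
  |U|=3: {3,5,6}:1  {4,5,6}:1
  |U|=4: {1,4,5,6}:1  {2,3,5,6}:1  {3,4,5,6}:2
  |U|=5: {1,3,4,5,6}:3  {2,3,4,5,6}:3
  start at 0(m): 6

6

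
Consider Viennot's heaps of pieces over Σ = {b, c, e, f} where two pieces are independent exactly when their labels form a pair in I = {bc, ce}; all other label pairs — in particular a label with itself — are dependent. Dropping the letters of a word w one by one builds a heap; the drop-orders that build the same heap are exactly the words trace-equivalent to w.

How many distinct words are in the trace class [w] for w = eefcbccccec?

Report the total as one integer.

28

piece 0:e — minimal
piece 1:e rests on {0:e}
piece 2:f rests on {1:e}
piece 3:c rests on {2:f}
piece 4:b rests on {2:f}
piece 5:c rests on {3:c}
piece 6:c rests on {5:c}
piece 7:c rests on {6:c}
piece 8:c rests on {7:c}
piece 9:e rests on {4:b}
piece 10:c rests on {8:c}
minimal pieces: {0:e}
ways to finish when only these pieces remain (= sum over removing one remaining piece with nothing left below it):
  1 left: {9}→1  {10}→1
  2 left: {4,9}→1  {8,10}→1  {9,10}→2
  3 left: {4,9,10}→3  {7,8,10}→1  {8,9,10}→3
  4 left: {4,8,9,10}→6  {6,7,8,10}→1  {7,8,9,10}→4
  5 left: {4,7,8,9,10}→10  {5,6,7,8,10}→1  {6,7,8,9,10}→5
  6 left: {3,5,6,7,8,10}→1  {4,6,7,8,9,10}→15  {5,6,7,8,9,10}→6
  7 left: {3,5,6,7,8,9,10}→7  {4,5,6,7,8,9,10}→21
  8 left: {3,4,5,6,7,8,9,10}→28
  9 left: {2,3,4,5,6,7,8,9,10}→28
  placing 0:e first → 28 extensions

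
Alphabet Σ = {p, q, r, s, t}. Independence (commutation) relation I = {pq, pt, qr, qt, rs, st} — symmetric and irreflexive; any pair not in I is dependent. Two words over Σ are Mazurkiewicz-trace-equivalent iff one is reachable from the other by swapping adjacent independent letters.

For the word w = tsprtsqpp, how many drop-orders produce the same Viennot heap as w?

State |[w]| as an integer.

drop 0:t onto floor
drop 1:s onto floor
drop 2:p onto {1:s}
drop 3:r onto {0:t, 2:p}
drop 4:t onto {3:r}
drop 5:s onto {2:p}
drop 6:q onto {5:s}
drop 7:p onto {3:r, 5:s}
drop 8:p onto {7:p}
ground layer = {0:t, 1:s}
drop-orders for the pieces not yet dropped (sum over which currently-grounded one goes next):
  1 to go: {4} 1  {6} 1  {8} 1
  2 to go: {4,6} 2  {4,8} 2  {6,8} 2  {7,8} 1
  3 to go: {4,6,8} 6  {4,7,8} 3  {6,7,8} 3
  4 to go: {3,4,7,8} 3  {4,6,7,8} 12  {5,6,7,8} 3
  5 to go: {0,3,4,7,8} 3  {3,4,6,7,8} 15  {4,5,6,7,8} 15
  6 to go: {0,3,4,6,7,8} 18  {3,4,5,6,7,8} 30
  7 to go: {0,3,4,5,6,7,8} 48  {2,3,4,5,6,7,8} 30
  if 0:t drops first: 30 orders
  if 1:s drops first: 78 orders
heap linearizations: 108

108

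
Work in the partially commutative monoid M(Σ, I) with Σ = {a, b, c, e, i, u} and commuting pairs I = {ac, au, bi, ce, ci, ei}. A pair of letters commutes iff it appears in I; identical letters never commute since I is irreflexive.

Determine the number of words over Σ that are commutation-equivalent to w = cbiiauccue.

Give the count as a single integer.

#0=c has no predecessor
#1=b depends on [0:c]
#2=i has no predecessor
#3=i depends on [2:i]
#4=a depends on [1:b, 3:i]
#5=u depends on [1:b, 3:i]
#6=c depends on [5:u]
#7=c depends on [6:c]
#8=u depends on [7:c]
#9=e depends on [4:a, 8:u]
sources: [0:c, 2:i]
N(rest) = Σ N(rest − s) over sources s of rest; N(one piece) = 1:
  size 1 → [9]=1
  size 2 → [4,9]=1  [8,9]=1
  size 3 → [4,8,9]=2  [7,8,9]=1
  size 4 → [4,7,8,9]=3  [6,7,8,9]=1
  size 5 → [4,6,7,8,9]=4  [5,6,7,8,9]=1
  size 6 → [4,5,6,7,8,9]=5
  size 7 → [1,4,5,6,7,8,9]=5  [3,4,5,6,7,8,9]=5
  size 8 → [0,1,4,5,6,7,8,9]=5  [1,3,4,5,6,7,8,9]=10  [2,3,4,5,6,7,8,9]=5
  first=0(c) contributes 15
  first=2(i) contributes 15
|[w]| = 30

30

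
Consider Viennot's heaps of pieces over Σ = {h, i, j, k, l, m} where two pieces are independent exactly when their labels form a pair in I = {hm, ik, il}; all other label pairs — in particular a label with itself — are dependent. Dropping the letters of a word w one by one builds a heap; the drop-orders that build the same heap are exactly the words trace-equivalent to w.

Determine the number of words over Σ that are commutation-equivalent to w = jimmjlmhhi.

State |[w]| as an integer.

3

piece 0:j — minimal
piece 1:i rests on {0:j}
piece 2:m rests on {1:i}
piece 3:m rests on {2:m}
piece 4:j rests on {3:m}
piece 5:l rests on {4:j}
piece 6:m rests on {5:l}
piece 7:h rests on {5:l}
piece 8:h rests on {7:h}
piece 9:i rests on {6:m, 8:h}
minimal pieces: {0:j}
ways to finish when only these pieces remain (= sum over removing one remaining piece with nothing left below it):
  1 left: {9}→1
  2 left: {6,9}→1  {8,9}→1
  3 left: {6,8,9}→2  {7,8,9}→1
  4 left: {6,7,8,9}→3
  5 left: {5,6,7,8,9}→3
  6 left: {4,5,6,7,8,9}→3
  7 left: {3,4,5,6,7,8,9}→3
  8 left: {2,3,4,5,6,7,8,9}→3
  placing 0:j first → 3 extensions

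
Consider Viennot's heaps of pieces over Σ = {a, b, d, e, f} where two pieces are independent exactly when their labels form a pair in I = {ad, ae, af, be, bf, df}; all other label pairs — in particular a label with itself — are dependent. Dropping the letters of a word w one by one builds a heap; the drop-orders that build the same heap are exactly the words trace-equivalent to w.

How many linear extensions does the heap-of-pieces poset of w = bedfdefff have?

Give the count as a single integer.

7

piece 0:b — minimal
piece 1:e — minimal
piece 2:d rests on {0:b, 1:e}
piece 3:f rests on {1:e}
piece 4:d rests on {2:d}
piece 5:e rests on {3:f, 4:d}
piece 6:f rests on {5:e}
piece 7:f rests on {6:f}
piece 8:f rests on {7:f}
minimal pieces: {0:b, 1:e}
ways to finish when only these pieces remain (= sum over removing one remaining piece with nothing left below it):
  1 left: {8}→1
  2 left: {7,8}→1
  3 left: {6,7,8}→1
  4 left: {5,6,7,8}→1
  5 left: {3,5,6,7,8}→1  {4,5,6,7,8}→1
  6 left: {2,4,5,6,7,8}→1  {3,4,5,6,7,8}→2
  7 left: {0,2,4,5,6,7,8}→1  {2,3,4,5,6,7,8}→3
  placing 0:b first → 3 extensions
  placing 1:e first → 4 extensions
total linear extensions = 7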